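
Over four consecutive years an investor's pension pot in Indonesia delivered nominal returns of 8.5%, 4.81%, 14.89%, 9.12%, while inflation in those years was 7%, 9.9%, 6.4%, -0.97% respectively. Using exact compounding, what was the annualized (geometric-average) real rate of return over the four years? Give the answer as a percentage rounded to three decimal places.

3.570%

Nominal growth factor = 1.0850 × 1.0481 × 1.1489 × 1.0912 = 1.42567011
Price-level growth factor = 1.0700 × 1.0990 × 1.0640 × 0.9903 = 1.23905298
Real growth factor = 1.42567011 / 1.23905298 = 1.15061271
Annualized real rate = 1.15061271^(1/4) − 1 = 3.5696% → 3.570%.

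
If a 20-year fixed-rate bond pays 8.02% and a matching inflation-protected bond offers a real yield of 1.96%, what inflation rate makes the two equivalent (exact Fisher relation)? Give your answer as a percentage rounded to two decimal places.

(1 + π) = (1 + i)/(1 + r) = 1.08020 / 1.01960 = 1.059435
Break-even inflation = 1.059435 − 1 → 5.94%.

5.94%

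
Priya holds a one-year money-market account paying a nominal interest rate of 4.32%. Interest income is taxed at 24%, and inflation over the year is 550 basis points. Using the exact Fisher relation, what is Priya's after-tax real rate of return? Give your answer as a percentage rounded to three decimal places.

-2.101%

After-tax nominal return = 4.32% × (1 − 0.24) = 3.2832%.
1 + r = 1.032832 / 1.05500 = 0.978988
After-tax real rate = 0.978988 − 1 → -2.101%.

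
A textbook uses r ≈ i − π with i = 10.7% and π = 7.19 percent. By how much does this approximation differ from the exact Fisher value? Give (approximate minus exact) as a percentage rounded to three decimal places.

Approximate: r ≈ 10.700% − 7.190% = 3.5100%
Exact: (1 + 0.1070)/(1 + 0.0719) − 1 = 3.2746%
Error = 3.5100% − 3.2746% = 0.2354% → 0.235%.

0.235%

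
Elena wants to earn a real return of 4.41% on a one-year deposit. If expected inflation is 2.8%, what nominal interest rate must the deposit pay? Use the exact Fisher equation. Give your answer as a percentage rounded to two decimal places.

(1 + i) = (1 + r)(1 + π) = 1.04410 × 1.02800 = 1.0733348
i = 1.0733348 − 1, so the required nominal rate is 7.33%.

7.33%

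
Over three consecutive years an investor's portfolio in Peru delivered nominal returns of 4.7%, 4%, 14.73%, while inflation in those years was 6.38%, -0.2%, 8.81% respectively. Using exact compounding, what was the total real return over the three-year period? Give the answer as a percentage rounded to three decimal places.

Nominal growth factor = 1.0470 × 1.0400 × 1.1473 = 1.249272
Price-level growth factor = 1.0638 × 0.9980 × 1.0881 = 1.155206
Real growth factor = 1.249272 / 1.155206 = 1.081428
Total real return = 1.081428 − 1 → 8.143%.

8.143%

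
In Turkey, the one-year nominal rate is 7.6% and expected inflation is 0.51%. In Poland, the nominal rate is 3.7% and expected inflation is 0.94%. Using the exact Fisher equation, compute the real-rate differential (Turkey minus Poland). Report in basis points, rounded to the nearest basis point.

Turkey: (1 + 0.0760)/(1 + 0.0051) − 1 = 7.0540%
Poland: (1 + 0.0370)/(1 + 0.0094) − 1 = 2.7343%
Differential = 7.0540% − 2.7343% = 4.3197% → 432 basis points.

432 basis points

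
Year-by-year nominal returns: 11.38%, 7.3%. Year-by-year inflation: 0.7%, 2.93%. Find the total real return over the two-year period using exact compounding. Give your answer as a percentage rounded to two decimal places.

15.30%

Compound the nominal returns: 1.1138 × 1.0730 = 1.195107.
Compound inflation: 1.0070 × 1.0293 = 1.036505.
Deflate: 1.195107 / 1.036505 = 1.153016.
Total real return = 1.153016 − 1 → 15.30%.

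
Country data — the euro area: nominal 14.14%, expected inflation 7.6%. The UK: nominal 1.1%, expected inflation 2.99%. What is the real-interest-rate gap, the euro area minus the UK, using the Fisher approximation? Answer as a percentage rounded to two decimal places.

The euro area: 14.14% − 7.6% = 6.540%
The UK: 1.1% − 2.99% = -1.890%
Differential = 8.430% → 8.43%.

8.43%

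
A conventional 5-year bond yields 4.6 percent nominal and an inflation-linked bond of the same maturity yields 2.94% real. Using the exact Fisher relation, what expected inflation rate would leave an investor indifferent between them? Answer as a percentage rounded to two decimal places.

1.61%

(1 + π) = (1 + i)/(1 + r) = 1.04600 / 1.02940 = 1.016126
Break-even inflation = 1.016126 − 1 → 1.61%.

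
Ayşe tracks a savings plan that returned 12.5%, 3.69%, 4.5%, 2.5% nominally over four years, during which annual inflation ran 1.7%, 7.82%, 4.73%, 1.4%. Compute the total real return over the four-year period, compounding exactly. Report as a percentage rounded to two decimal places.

Nominal growth factor = 1.1250 × 1.0369 × 1.0450 × 1.0250 = 1.249481
Price-level growth factor = 1.0170 × 1.0782 × 1.0473 × 1.0140 = 1.164473
Real growth factor = 1.249481 / 1.164473 = 1.073001
Total real return = 1.073001 − 1 → 7.30%.

7.30%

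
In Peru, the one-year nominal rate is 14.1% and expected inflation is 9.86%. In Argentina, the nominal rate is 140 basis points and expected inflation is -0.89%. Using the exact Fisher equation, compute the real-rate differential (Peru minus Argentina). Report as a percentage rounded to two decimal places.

1.55%

Peru: (1 + 0.1410)/(1 + 0.0986) − 1 = 3.8595%
Argentina: (1 + 0.0140)/(1 − 0.0089) − 1 = 2.3106%
Differential = 3.8595% − 2.3106% = 1.5489% → 1.55%.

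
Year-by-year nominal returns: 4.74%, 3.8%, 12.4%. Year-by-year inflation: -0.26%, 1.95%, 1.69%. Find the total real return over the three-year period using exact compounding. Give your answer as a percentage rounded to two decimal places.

18.18%

Nominal growth factor = 1.0474 × 1.0380 × 1.1240 = 1.222014
Price-level growth factor = 0.9974 × 1.0195 × 1.0169 = 1.034034
Real growth factor = 1.222014 / 1.034034 = 1.181793
Total real return = 1.181793 − 1 → 18.18%.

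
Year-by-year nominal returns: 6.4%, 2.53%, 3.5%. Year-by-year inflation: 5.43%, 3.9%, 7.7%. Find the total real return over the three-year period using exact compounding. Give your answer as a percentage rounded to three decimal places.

-4.294%

Compound the nominal returns: 1.0640 × 1.0253 × 1.0350 = 1.129101.
Compound inflation: 1.0543 × 1.0390 × 1.0770 = 1.179765.
Deflate: 1.129101 / 1.179765 = 0.957056.
Total real return = 0.957056 − 1 → -4.294%.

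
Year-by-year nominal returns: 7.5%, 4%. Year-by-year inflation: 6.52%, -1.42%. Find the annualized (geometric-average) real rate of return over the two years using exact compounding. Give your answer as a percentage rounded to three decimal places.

Nominal growth factor = 1.0750 × 1.0400 = 1.11800000
Price-level growth factor = 1.0652 × 0.9858 = 1.05007416
Real growth factor = 1.11800000 / 1.05007416 = 1.06468671
Annualized real rate = 1.06468671^(1/2) − 1 = 3.1837% → 3.184%.

3.184%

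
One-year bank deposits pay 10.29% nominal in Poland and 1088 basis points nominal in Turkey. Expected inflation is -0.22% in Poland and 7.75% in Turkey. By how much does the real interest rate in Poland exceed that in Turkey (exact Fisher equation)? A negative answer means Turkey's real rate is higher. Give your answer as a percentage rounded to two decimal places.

Poland: (1 + 0.1029)/(1 − 0.0022) − 1 = 10.5332%
Turkey: (1 + 0.1088)/(1 + 0.0775) − 1 = 2.9049%
Differential = 10.5332% − 2.9049% = 7.6283% → 7.63%.

7.63%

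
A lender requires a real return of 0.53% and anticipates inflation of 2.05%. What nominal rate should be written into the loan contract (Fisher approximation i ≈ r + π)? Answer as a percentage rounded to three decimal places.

i ≈ r + π = 0.53% + 2.05% = 2.580%.

2.580%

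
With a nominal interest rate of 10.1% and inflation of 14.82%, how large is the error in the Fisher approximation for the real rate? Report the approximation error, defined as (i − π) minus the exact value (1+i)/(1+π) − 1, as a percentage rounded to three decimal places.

-0.609%

Approximate: r ≈ 10.100% − 14.820% = -4.7200%
Exact: (1 + 0.1010)/(1 + 0.1482) − 1 = -4.1108%
Error = -4.7200% − (-4.1108%) = -0.6092% → -0.609%.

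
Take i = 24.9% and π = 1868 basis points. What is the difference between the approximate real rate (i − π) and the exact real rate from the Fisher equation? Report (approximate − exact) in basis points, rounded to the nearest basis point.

Approximate: r ≈ 24.900% − 18.680% = 6.2200%
Exact: (1 + 0.2490)/(1 + 0.1868) − 1 = 5.2410%
Error = 6.2200% − 5.2410% = 0.9790% → 98 basis points.

98 basis points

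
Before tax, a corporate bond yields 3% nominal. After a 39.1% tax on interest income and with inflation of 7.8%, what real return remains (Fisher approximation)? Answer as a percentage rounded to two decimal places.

-5.97%

After-tax nominal return = 3% × (1 − 0.391) = 1.8270%.
r ≈ 1.8270% − 7.8% → -5.97%.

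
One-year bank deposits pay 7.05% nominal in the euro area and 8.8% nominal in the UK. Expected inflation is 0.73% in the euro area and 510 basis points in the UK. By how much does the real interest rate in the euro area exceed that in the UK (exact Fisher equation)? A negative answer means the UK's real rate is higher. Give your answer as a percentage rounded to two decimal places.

2.75%

The euro area: (1 + 0.0705)/(1 + 0.0073) − 1 = 6.2742%
The UK: (1 + 0.0880)/(1 + 0.0510) − 1 = 3.5205%
Differential = 6.2742% − 3.5205% = 2.7537% → 2.75%.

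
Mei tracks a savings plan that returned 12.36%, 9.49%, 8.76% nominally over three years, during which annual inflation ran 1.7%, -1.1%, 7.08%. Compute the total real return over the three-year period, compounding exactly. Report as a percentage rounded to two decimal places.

24.23%

Nominal growth factor = 1.1236 × 1.0949 × 1.0876 = 1.337998
Price-level growth factor = 1.0170 × 0.9890 × 1.0708 = 1.077025
Real growth factor = 1.337998 / 1.077025 = 1.242309
Total real return = 1.242309 − 1 → 24.23%.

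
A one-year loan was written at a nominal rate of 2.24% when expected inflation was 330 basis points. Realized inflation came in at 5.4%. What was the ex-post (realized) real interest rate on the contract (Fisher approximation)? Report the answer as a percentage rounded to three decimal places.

-3.160%

Ex-post: 2.24% − 5.4% = -3.160%
So the realized real rate is -3.160%.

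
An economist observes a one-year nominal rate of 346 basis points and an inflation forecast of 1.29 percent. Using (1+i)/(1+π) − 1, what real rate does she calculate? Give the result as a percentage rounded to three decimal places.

By the Fisher relation, 1 + r = (1 + i)/(1 + π).
1 + r = 1.03460 / 1.01290 = 1.021424
r = 1.021424 − 1 = 2.1424%, i.e. 2.142%.

2.142%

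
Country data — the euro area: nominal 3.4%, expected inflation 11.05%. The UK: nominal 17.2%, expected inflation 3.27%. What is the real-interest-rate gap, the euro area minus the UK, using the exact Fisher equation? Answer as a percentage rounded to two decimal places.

-20.38%

The euro area: (1 + 0.0340)/(1 + 0.1105) − 1 = -6.8888%
The UK: (1 + 0.1720)/(1 + 0.0327) − 1 = 13.4889%
Differential = -6.8888% − 13.4889% = -20.3777% → -20.38%.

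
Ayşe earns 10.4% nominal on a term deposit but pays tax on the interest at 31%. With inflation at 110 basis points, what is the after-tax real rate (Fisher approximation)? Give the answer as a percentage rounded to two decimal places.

After-tax nominal return = 10.4% × (1 − 0.31) = 7.1760%.
r ≈ 7.1760% − 1.1% → 6.08%.

6.08%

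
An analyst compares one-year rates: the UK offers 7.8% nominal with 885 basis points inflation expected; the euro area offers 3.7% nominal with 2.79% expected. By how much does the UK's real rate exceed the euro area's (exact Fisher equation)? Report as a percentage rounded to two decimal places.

The UK: (1 + 0.0780)/(1 + 0.0885) − 1 = -0.9646%
The euro area: (1 + 0.0370)/(1 + 0.0279) − 1 = 0.8853%
Differential = -0.9646% − 0.8853% = -1.8499% → -1.85%.

-1.85%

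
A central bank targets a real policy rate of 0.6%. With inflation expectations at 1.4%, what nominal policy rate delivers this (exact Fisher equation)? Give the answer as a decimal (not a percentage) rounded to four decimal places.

0.0201

(1 + i) = (1 + r)(1 + π) = 1.00600 × 1.01400 = 1.020084
i = 1.020084 − 1, so the required nominal rate is 0.0201.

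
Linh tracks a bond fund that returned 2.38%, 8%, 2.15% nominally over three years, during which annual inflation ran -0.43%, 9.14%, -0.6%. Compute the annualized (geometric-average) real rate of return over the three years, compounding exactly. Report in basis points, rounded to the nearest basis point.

150 basis points

Compound the nominal returns: 1.0238 × 1.0800 × 1.0215 = 1.12947664.
Compound inflation: 0.9957 × 1.0914 × 0.9940 = 1.08018674.
Deflate: 1.12947664 / 1.08018674 = 1.04563090.
Annualized real rate = 1.04563090^(1/3) − 1 = 1.4985% → 150 basis points.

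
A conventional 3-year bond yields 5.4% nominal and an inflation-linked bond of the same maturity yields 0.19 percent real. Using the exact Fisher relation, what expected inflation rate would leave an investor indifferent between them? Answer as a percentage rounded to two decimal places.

(1 + π) = (1 + i)/(1 + r) = 1.05400 / 1.00190 = 1.052001
Break-even inflation = 1.052001 − 1 → 5.20%.

5.20%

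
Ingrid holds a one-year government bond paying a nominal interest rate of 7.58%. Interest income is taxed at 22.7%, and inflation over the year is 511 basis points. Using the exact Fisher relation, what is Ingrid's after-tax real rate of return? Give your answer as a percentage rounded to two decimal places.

0.71%

After-tax nominal return = 7.58% × (1 − 0.227) = 5.85934%.
1 + r = 1.0585934 / 1.05110 = 1.007129
After-tax real rate = 1.007129 − 1 → 0.71%.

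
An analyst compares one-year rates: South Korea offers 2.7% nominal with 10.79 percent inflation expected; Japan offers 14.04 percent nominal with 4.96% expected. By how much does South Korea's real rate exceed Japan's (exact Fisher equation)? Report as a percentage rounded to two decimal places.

South Korea: (1 + 0.0270)/(1 + 0.1079) − 1 = -7.3021%
Japan: (1 + 0.1404)/(1 + 0.0496) − 1 = 8.6509%
Differential = -7.3021% − 8.6509% = -15.9530% → -15.95%.

-15.95%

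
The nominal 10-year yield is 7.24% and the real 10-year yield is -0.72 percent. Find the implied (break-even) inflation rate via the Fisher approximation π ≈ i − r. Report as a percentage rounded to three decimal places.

π ≈ i − r = 7.24% − (-0.72%) → 7.960%.

7.960%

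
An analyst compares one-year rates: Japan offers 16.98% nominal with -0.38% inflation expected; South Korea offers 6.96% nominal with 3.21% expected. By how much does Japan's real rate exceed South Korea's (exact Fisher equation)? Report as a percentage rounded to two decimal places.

Japan: (1 + 0.1698)/(1 − 0.0038) − 1 = 17.4262%
South Korea: (1 + 0.0696)/(1 + 0.0321) − 1 = 3.6334%
Differential = 17.4262% − 3.6334% = 13.7929% → 13.79%.

13.79%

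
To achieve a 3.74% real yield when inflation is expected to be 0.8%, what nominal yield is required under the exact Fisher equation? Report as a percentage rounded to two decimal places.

4.57%

(1 + i) = (1 + r)(1 + π) = 1.03740 × 1.00800 = 1.0456992
i = 1.0456992 − 1, so the required nominal rate is 4.57%.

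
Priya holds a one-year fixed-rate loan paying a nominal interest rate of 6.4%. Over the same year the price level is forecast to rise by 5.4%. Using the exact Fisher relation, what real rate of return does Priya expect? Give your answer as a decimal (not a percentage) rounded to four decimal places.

By the Fisher relation, 1 + r = (1 + i)/(1 + π).
1 + r = 1.06400 / 1.05400 = 1.009488
r = 1.009488 − 1 = 0.9488%, i.e. 0.0095.

0.0095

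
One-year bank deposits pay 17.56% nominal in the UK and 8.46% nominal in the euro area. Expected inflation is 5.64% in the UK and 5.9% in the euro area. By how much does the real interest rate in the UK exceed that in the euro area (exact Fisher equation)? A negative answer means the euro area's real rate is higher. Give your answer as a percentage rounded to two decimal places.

8.87%

The UK: (1 + 0.1756)/(1 + 0.0564) − 1 = 11.2836%
The euro area: (1 + 0.0846)/(1 + 0.0590) − 1 = 2.4174%
Differential = 11.2836% − 2.4174% = 8.8662% → 8.87%.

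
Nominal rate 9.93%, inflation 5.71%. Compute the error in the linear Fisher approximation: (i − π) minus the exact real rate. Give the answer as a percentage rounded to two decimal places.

Approximate: r ≈ 9.930% − 5.710% = 4.2200%
Exact: (1 + 0.0993)/(1 + 0.0571) − 1 = 3.9921%
Error = 4.2200% − 3.9921% = 0.2279% → 0.23%.

0.23%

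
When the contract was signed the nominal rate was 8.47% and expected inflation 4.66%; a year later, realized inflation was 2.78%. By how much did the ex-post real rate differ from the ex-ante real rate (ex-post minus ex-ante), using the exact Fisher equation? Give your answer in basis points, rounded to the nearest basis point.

Ex-ante: (1 + 0.0847)/(1 + 0.0466) − 1 = 3.6404%
Ex-post: (1 + 0.0847)/(1 + 0.0278) − 1 = 5.5361%
Difference (ex-post − ex-ante) = 1.8957% → 190 basis points.

190 basis points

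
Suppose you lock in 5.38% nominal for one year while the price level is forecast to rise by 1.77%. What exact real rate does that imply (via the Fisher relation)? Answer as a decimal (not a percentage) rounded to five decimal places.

0.03547

By the Fisher relation, 1 + r = (1 + i)/(1 + π).
1 + r = 1.05380 / 1.01770 = 1.035472
r = 1.035472 − 1 = 3.5472%, i.e. 0.03547.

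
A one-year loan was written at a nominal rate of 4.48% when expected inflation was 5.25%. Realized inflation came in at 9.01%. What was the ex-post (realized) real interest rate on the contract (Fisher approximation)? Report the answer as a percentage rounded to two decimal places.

-4.53%

Ex-post: 4.48% − 9.01% = -4.530%
So the realized real rate is -4.53%.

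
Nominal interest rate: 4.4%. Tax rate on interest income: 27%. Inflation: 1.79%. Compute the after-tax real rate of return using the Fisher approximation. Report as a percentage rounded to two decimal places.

1.42%

After-tax nominal return = 4.4% × (1 − 0.27) = 3.2120%.
r ≈ 3.2120% − 1.79% → 1.42%.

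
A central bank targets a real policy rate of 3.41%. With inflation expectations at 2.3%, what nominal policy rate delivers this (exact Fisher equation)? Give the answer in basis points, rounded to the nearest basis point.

579 basis points

(1 + i) = (1 + r)(1 + π) = 1.03410 × 1.02300 = 1.0578843
i = 1.0578843 − 1, so the required nominal rate is 579 basis points.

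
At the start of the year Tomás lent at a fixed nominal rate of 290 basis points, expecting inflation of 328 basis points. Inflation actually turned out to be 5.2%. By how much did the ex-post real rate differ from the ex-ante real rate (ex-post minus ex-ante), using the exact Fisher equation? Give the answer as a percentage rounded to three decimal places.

-1.818%

Ex-ante: (1 + 0.0290)/(1 + 0.0328) − 1 = -0.3679%
Ex-post: (1 + 0.0290)/(1 + 0.0520) − 1 = -2.1863%
Difference (ex-post − ex-ante) = -1.8184% → -1.818%.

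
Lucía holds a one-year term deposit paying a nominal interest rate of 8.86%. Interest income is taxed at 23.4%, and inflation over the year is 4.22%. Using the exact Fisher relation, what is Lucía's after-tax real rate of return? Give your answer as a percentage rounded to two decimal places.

2.46%

After-tax nominal return = 8.86% × (1 − 0.234) = 6.78676%.
1 + r = 1.0678676 / 1.04220 = 1.024628
After-tax real rate = 1.024628 − 1 → 2.46%.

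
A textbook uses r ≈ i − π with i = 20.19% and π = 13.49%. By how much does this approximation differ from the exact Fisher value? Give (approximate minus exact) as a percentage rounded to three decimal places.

0.796%

Approximate: r ≈ 20.190% − 13.490% = 6.7000%
Exact: (1 + 0.2019)/(1 + 0.1349) − 1 = 5.9036%
Error = 6.7000% − 5.9036% = 0.7964% → 0.796%.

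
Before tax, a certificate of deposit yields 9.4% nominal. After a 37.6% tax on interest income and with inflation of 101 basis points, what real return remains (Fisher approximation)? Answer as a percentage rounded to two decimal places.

4.86%

After-tax nominal return = 9.4% × (1 − 0.376) = 5.8656%.
r ≈ 5.8656% − 1.01% → 4.86%.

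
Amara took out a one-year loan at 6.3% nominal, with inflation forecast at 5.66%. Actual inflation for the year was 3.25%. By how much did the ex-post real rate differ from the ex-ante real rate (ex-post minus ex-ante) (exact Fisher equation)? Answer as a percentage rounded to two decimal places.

2.35%

Ex-ante: (1 + 0.0630)/(1 + 0.0566) − 1 = 0.6057%
Ex-post: (1 + 0.0630)/(1 + 0.0325) − 1 = 2.9540%
Difference (ex-post − ex-ante) = 2.3483% → 2.35%.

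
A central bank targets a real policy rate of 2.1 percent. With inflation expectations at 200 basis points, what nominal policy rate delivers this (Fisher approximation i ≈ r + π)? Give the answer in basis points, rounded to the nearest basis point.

i ≈ r + π = 2.1% + 2% = 410 basis points.

410 basis points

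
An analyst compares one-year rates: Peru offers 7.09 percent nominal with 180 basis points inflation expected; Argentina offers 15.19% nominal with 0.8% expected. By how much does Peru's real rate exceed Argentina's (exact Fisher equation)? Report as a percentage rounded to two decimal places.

Peru: (1 + 0.0709)/(1 + 0.0180) − 1 = 5.1965%
Argentina: (1 + 0.1519)/(1 + 0.0080) − 1 = 14.2758%
Differential = 5.1965% − 14.2758% = -9.0793% → -9.08%.

-9.08%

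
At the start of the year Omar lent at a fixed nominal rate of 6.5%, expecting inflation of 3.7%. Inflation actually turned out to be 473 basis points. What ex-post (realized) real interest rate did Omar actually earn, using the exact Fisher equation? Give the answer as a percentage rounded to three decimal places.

1.690%

Ex-post: (1 + 0.0650)/(1 + 0.0473) − 1 = 1.6901%
So the realized real rate is 1.690%.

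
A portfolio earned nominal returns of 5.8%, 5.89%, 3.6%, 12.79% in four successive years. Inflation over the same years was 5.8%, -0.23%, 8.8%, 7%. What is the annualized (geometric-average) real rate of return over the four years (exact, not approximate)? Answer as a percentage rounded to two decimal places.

Nominal growth factor = 1.0580 × 1.0589 × 1.0360 × 1.1279 = 1.30909441
Price-level growth factor = 1.0580 × 0.9977 × 1.0880 × 1.0700 = 1.22884841
Real growth factor = 1.30909441 / 1.22884841 = 1.06530179
Annualized real rate = 1.06530179^(1/4) − 1 = 1.5940% → 1.59%.

1.59%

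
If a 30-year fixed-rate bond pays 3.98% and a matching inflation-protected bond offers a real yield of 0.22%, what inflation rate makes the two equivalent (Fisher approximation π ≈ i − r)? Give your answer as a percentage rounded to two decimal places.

3.76%

π ≈ i − r = 3.98% − 0.22% → 3.76%.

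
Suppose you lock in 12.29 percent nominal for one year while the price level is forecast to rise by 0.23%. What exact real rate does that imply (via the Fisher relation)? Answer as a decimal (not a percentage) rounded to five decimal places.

1 + r = 1.12290 / 1.00230 = 1.120323
r = 1.120323 − 1 = 12.0323%, i.e. 0.12032.

0.12032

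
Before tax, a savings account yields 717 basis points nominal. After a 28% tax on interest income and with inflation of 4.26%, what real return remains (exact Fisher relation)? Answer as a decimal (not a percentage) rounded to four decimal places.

0.0087

After-tax nominal return = 7.17% × (1 − 0.28) = 5.1624%.
1 + r = 1.051624 / 1.04260 = 1.008655
After-tax real rate = 1.008655 − 1 → 0.0087.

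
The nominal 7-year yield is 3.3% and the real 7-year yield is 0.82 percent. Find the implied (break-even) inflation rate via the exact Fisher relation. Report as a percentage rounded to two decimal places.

(1 + π) = (1 + i)/(1 + r) = 1.03300 / 1.00820 = 1.024598
Break-even inflation = 1.024598 − 1 → 2.46%.

2.46%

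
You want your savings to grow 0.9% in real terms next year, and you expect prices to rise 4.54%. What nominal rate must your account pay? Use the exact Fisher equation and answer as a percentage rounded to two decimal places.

(1 + i) = (1 + r)(1 + π) = 1.00900 × 1.04540 = 1.0548086
i = 1.0548086 − 1, so the required nominal rate is 5.48%.

5.48%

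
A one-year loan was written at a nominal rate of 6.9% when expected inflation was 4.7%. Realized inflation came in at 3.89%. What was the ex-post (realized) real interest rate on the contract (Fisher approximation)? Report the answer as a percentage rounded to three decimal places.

3.010%

Ex-post: 6.9% − 3.89% = 3.010%
So the realized real rate is 3.010%.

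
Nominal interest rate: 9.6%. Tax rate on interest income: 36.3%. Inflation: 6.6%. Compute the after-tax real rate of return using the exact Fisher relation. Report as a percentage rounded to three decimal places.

-0.455%

After-tax nominal return = 9.6% × (1 − 0.363) = 6.1152%.
1 + r = 1.061152 / 1.06600 = 0.995452
After-tax real rate = 0.995452 − 1 → -0.455%.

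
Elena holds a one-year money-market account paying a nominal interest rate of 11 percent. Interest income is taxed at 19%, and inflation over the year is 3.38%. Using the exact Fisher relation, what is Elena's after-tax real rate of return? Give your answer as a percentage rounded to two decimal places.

After-tax nominal return = 11% × (1 − 0.19) = 8.9100%.
1 + r = 1.08910 / 1.03380 = 1.053492
After-tax real rate = 1.053492 − 1 → 5.35%.

5.35%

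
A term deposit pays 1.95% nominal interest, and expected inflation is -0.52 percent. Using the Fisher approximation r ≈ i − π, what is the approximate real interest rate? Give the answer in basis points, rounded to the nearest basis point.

247 basis points

r ≈ i − π = 1.95% − (-0.52%) = 247 basis points.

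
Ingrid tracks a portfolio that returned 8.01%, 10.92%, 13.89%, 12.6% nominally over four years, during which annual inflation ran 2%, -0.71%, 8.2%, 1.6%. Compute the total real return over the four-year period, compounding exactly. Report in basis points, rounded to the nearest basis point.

Compound the nominal returns: 1.0801 × 1.1092 × 1.1389 × 1.1260 = 1.536377.
Compound inflation: 1.0200 × 0.9929 × 1.0820 × 1.0160 = 1.113337.
Deflate: 1.536377 / 1.113337 = 1.379975.
Total real return = 1.379975 − 1 → 3800 basis points.

3800 basis points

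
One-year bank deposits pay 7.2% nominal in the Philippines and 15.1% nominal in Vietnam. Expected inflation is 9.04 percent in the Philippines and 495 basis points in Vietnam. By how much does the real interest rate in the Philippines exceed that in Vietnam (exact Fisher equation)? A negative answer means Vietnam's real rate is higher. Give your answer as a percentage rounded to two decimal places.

The Philippines: (1 + 0.0720)/(1 + 0.0904) − 1 = -1.6875%
Vietnam: (1 + 0.1510)/(1 + 0.0495) − 1 = 9.6713%
Differential = -1.6875% − 9.6713% = -11.3587% → -11.36%.

-11.36%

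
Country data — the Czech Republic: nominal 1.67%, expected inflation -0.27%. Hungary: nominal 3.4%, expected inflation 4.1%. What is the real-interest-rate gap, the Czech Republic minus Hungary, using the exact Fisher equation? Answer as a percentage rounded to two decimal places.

The Czech Republic: (1 + 0.0167)/(1 − 0.0027) − 1 = 1.9453%
Hungary: (1 + 0.0340)/(1 + 0.0410) − 1 = -0.6724%
Differential = 1.9453% − (-0.6724%) = 2.6177% → 2.62%.

2.62%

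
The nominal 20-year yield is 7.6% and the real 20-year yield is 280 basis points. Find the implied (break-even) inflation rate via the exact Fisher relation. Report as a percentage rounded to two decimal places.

4.67%

(1 + π) = (1 + i)/(1 + r) = 1.07600 / 1.02800 = 1.046693
Break-even inflation = 1.046693 − 1 → 4.67%.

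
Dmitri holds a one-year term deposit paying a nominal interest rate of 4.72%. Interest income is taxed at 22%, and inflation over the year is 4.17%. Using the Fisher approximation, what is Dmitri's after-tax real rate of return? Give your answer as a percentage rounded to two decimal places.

After-tax nominal return = 4.72% × (1 − 0.22) = 3.6816%.
r ≈ 3.6816% − 4.17% → -0.49%.

-0.49%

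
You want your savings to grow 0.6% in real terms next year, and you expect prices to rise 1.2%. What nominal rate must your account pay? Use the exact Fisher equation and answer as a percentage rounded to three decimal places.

(1 + i) = (1 + r)(1 + π) = 1.00600 × 1.01200 = 1.018072
i = 1.018072 − 1, so the required nominal rate is 1.807%.

1.807%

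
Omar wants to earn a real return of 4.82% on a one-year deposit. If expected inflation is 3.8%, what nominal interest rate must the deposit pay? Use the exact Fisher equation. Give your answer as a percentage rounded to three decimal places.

8.803%

(1 + i) = (1 + r)(1 + π) = 1.04820 × 1.03800 = 1.0880316
i = 1.0880316 − 1, so the required nominal rate is 8.803%.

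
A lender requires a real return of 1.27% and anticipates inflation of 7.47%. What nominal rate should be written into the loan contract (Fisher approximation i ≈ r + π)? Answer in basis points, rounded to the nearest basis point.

874 basis points

i ≈ r + π = 1.27% + 7.47% = 874 basis points.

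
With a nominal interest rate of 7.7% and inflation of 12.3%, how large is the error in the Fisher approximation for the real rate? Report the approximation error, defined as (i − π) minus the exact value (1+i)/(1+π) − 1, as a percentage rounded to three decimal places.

Approximate: r ≈ 7.700% − 12.300% = -4.6000%
Exact: (1 + 0.0770)/(1 + 0.1230) − 1 = -4.0962%
Error = -4.6000% − (-4.0962%) = -0.5038% → -0.504%.

-0.504%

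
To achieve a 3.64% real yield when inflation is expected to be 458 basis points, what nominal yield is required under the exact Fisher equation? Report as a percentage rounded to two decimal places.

(1 + i) = (1 + r)(1 + π) = 1.03640 × 1.04580 = 1.08386712
i = 1.08386712 − 1, so the required nominal rate is 8.39%.

8.39%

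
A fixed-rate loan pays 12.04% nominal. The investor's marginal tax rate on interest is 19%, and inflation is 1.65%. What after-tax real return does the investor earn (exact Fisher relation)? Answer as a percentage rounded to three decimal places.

After-tax nominal return = 12.04% × (1 − 0.19) = 9.7524%.
1 + r = 1.097524 / 1.01650 = 1.079709
After-tax real rate = 1.079709 − 1 → 7.971%.

7.971%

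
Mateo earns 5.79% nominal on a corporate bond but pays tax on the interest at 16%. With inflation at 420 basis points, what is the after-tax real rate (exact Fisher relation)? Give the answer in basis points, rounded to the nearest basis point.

64 basis points

After-tax nominal return = 5.79% × (1 − 0.16) = 4.8636%.
1 + r = 1.048636 / 1.04200 = 1.006369
After-tax real rate = 1.006369 − 1 → 64 basis points.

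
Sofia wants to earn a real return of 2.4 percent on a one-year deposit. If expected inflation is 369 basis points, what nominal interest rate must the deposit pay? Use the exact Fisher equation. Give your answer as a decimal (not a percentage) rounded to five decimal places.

(1 + i) = (1 + r)(1 + π) = 1.02400 × 1.03690 = 1.0617856
i = 1.0617856 − 1, so the required nominal rate is 0.06179.

0.06179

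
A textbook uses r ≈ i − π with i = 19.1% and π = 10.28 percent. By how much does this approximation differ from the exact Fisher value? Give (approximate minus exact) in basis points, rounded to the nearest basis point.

Approximate: r ≈ 19.100% − 10.280% = 8.8200%
Exact: (1 + 0.1910)/(1 + 0.1028) − 1 = 7.9978%
Error = 8.8200% − 7.9978% = 0.8222% → 82 basis points.

82 basis points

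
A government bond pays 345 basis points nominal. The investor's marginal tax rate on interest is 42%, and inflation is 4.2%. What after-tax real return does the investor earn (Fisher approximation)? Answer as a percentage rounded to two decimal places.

After-tax nominal return = 3.45% × (1 − 0.42) = 2.0010%.
r ≈ 2.0010% − 4.2% → -2.20%.

-2.20%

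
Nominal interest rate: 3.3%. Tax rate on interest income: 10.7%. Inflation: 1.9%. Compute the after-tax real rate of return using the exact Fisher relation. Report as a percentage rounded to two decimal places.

1.03%

After-tax nominal return = 3.3% × (1 − 0.107) = 2.9469%.
1 + r = 1.029469 / 1.01900 = 1.010274
After-tax real rate = 1.010274 − 1 → 1.03%.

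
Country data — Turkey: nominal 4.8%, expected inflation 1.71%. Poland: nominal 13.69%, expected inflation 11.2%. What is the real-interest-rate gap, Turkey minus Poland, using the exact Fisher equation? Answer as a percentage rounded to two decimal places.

0.80%

Turkey: (1 + 0.0480)/(1 + 0.0171) − 1 = 3.0380%
Poland: (1 + 0.1369)/(1 + 0.1120) − 1 = 2.2392%
Differential = 3.0380% − 2.2392% = 0.7988% → 0.80%.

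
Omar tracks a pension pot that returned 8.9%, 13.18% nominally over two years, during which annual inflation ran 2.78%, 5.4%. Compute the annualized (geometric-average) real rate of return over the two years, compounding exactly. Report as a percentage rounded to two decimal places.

Nominal growth factor = 1.0890 × 1.1318 = 1.23253020
Price-level growth factor = 1.0278 × 1.0540 = 1.08330120
Real growth factor = 1.23253020 / 1.08330120 = 1.13775393
Annualized real rate = 1.13775393^(1/2) − 1 = 6.6655% → 6.67%.

6.67%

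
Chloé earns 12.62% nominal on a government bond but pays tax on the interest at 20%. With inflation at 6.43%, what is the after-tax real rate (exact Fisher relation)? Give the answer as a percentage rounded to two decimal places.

After-tax nominal return = 12.62% × (1 − 0.2) = 10.0960%.
1 + r = 1.10096 / 1.06430 = 1.034445
After-tax real rate = 1.034445 − 1 → 3.44%.

3.44%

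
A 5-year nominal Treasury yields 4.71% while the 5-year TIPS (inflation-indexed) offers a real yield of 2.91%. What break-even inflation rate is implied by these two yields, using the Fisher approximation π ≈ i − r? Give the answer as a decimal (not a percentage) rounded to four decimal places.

π ≈ i − r = 4.71% − 2.91% → 0.0180.

0.0180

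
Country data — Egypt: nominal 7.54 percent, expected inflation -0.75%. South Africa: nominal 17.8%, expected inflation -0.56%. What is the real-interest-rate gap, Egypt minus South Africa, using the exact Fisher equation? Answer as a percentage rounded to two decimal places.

-10.11%

Egypt: (1 + 0.0754)/(1 − 0.0075) − 1 = 8.3526%
South Africa: (1 + 0.1780)/(1 − 0.0056) − 1 = 18.4634%
Differential = 8.3526% − 18.4634% = -10.1108% → -10.11%.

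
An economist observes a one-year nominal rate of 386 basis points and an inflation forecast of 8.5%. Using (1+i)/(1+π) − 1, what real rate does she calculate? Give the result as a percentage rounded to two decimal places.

-4.28%

By the Fisher identity, 1 + r = (1 + i)/(1 + π).
1 + r = 1.03860 / 1.08500 = 0.957235
r = 0.957235 − 1 = -4.2765%, i.e. -4.28%.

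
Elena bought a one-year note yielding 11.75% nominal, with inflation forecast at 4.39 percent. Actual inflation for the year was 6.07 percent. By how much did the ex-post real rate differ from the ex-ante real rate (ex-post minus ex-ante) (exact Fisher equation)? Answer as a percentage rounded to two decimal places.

-1.70%

Ex-ante: (1 + 0.1175)/(1 + 0.0439) − 1 = 7.0505%
Ex-post: (1 + 0.1175)/(1 + 0.0607) − 1 = 5.3550%
Difference (ex-post − ex-ante) = -1.6955% → -1.70%.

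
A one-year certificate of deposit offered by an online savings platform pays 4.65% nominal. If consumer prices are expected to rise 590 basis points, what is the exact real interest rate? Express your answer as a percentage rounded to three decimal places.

By the Fisher relation, 1 + r = (1 + i)/(1 + π).
1 + r = 1.04650 / 1.05900 = 0.988196
r = 0.988196 − 1 = -1.1804%, i.e. -1.180%.

-1.180%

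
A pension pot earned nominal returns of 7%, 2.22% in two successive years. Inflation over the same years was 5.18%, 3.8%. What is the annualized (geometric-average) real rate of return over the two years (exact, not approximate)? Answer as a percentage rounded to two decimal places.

0.09%

Nominal growth factor = 1.0700 × 1.0222 = 1.09375400
Price-level growth factor = 1.0518 × 1.0380 = 1.09176840
Real growth factor = 1.09375400 / 1.09176840 = 1.00181870
Annualized real rate = 1.00181870^(1/2) − 1 = 0.0909% → 0.09%.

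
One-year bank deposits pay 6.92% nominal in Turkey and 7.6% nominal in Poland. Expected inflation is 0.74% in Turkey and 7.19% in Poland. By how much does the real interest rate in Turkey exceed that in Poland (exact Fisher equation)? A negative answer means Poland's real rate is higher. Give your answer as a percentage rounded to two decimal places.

5.75%

Turkey: (1 + 0.0692)/(1 + 0.0074) − 1 = 6.1346%
Poland: (1 + 0.0760)/(1 + 0.0719) − 1 = 0.3825%
Differential = 6.1346% − 0.3825% = 5.7521% → 5.75%.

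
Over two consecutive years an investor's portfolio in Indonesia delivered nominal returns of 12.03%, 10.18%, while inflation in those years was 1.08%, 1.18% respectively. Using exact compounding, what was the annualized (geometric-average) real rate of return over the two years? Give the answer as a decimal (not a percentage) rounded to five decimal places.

0.09860

Compound the nominal returns: 1.1203 × 1.1018 = 1.23434654.
Compound inflation: 1.0108 × 1.0118 = 1.02272744.
Deflate: 1.23434654 / 1.02272744 = 1.20691642.
Annualized real rate = 1.20691642^(1/2) − 1 = 9.8597% → 0.09860.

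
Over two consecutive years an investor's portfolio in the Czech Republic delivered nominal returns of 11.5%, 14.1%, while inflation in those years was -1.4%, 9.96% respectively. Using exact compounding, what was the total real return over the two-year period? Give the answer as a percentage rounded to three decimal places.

Compound the nominal returns: 1.1150 × 1.1410 = 1.272215.
Compound inflation: 0.9860 × 1.0996 = 1.084206.
Deflate: 1.272215 / 1.084206 = 1.173408.
Total real return = 1.173408 − 1 → 17.341%.

17.341%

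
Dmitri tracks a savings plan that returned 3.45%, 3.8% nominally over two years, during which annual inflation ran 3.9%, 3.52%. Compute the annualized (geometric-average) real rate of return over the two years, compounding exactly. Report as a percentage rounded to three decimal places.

-0.082%

Compound the nominal returns: 1.0345 × 1.0380 = 1.07381100.
Compound inflation: 1.0390 × 1.0352 = 1.07557280.
Deflate: 1.07381100 / 1.07557280 = 0.99836199.
Annualized real rate = 0.99836199^(1/2) − 1 = -0.0819% → -0.082%.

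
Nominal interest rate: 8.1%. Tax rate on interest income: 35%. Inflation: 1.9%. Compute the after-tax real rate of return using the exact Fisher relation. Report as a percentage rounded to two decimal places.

3.30%

After-tax nominal return = 8.1% × (1 − 0.35) = 5.2650%.
1 + r = 1.05265 / 1.01900 = 1.033023
After-tax real rate = 1.033023 − 1 → 3.30%.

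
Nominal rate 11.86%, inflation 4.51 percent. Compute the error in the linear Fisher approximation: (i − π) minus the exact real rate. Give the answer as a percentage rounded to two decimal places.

0.32%

Approximate: r ≈ 11.860% − 4.510% = 7.3500%
Exact: (1 + 0.1186)/(1 + 0.0451) − 1 = 7.0328%
Error = 7.3500% − 7.0328% = 0.3172% → 0.32%.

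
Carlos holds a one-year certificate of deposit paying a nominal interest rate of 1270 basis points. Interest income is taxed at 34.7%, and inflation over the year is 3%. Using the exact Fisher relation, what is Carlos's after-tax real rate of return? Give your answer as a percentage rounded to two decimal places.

5.14%

After-tax nominal return = 12.7% × (1 − 0.347) = 8.2931%.
1 + r = 1.082931 / 1.03000 = 1.051389
After-tax real rate = 1.051389 − 1 → 5.14%.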